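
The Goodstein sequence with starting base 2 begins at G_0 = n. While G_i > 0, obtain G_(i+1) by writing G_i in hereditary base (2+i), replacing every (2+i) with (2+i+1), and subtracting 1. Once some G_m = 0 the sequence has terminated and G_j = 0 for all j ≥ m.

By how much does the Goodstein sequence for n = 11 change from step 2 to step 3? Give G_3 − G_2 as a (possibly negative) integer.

14600

step 0: 11 = 2^(2 + 1) + 2 + 1; sub 3 for 2: 3^(3 + 1) + 3 + 1; = 85; G_1 = 85−1 = 84
step 1: 84 = 3^(3 + 1) + 3; sub 4 for 3: 4^(4 + 1) + 4; = 1028; G_2 = 1028−1 = 1027
step 2: 1027 = 4^(4 + 1) + 3; sub 5 for 4: 5^(5 + 1) + 3; = 15628; G_3 = 15628−1 = 15627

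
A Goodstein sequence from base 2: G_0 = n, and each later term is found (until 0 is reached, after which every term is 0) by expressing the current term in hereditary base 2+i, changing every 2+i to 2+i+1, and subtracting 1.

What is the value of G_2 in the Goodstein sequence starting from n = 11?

1027

(0) 11|_2 = 2^(2 + 1) + 2 + 1 ↦ 3^(3 + 1) + 3 + 1|_3 = 85 ⇒ 84
(1) 84|_3 = 3^(3 + 1) + 3 ↦ 4^(4 + 1) + 4|_4 = 1028 ⇒ 1027
(2) 1027|_4 = 4^(4 + 1) + 3 ↦ 5^(5 + 1) + 3|_5 = 15628 ⇒ 15627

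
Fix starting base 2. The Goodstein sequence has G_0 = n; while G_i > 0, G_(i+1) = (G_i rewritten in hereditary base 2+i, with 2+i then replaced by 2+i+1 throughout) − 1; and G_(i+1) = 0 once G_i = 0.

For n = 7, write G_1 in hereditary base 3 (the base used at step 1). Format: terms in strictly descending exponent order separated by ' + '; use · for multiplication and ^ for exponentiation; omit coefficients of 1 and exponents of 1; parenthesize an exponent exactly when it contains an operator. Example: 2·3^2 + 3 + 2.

G_0 = 7. HB_2(7) = 2^2 + 2 + 1. Bump = 31. G_1 = 30.
G_1 = 30. HB_3(30) = 3^3 + 3. Bump = 260. G_2 = 259.

3^3 + 3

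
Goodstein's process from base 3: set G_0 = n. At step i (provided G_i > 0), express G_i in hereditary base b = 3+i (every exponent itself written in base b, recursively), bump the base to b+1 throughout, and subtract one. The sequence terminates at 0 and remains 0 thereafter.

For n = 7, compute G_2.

9

(0) 7|_3 = 2·3 + 1 ↦ 2·4 + 1|_4 = 9 ⇒ 8
(1) 8|_4 = 2·4 ↦ 2·5|_5 = 10 ⇒ 9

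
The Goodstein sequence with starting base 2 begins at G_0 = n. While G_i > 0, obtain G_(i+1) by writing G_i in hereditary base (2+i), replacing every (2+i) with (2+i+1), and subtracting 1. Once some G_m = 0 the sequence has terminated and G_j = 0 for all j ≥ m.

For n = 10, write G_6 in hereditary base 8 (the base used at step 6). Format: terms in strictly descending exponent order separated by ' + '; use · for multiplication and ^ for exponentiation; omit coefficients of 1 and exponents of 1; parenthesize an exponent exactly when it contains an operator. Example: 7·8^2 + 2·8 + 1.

5·8^8 + 5·8^5 + 5·8^4 + 5·8^3 + 5·8^2 + 5·8 + 3

10 —HB2→ 2^(2 + 1) + 2 —bump→ 3^(3 + 1) + 3 = 84 —(−1)→ 83
83 —HB3→ 3^(3 + 1) + 2 —bump→ 4^(4 + 1) + 2 = 1026 —(−1)→ 1025
1025 —HB4→ 4^(4 + 1) + 1 —bump→ 5^(5 + 1) + 1 = 15626 —(−1)→ 15625
15625 —HB5→ 5^(5 + 1) —bump→ 6^(6 + 1) = 279936 —(−1)→ 279935
279935 —HB6→ 5·6^6 + 5·6^5 + 5·6^4 + 5·6^3 + 5·6^2 + 5·6 + 5 —bump→ 5·7^7 + 5·7^5 + 5·7^4 + 5·7^3 + 5·7^2 + 5·7 + 5 = 4215755 —(−1)→ 4215754
4215754 —HB7→ 5·7^7 + 5·7^5 + 5·7^4 + 5·7^3 + 5·7^2 + 5·7 + 4 —bump→ 5·8^8 + 5·8^5 + 5·8^4 + 5·8^3 + 5·8^2 + 5·8 + 4 = 84073324 —(−1)→ 84073323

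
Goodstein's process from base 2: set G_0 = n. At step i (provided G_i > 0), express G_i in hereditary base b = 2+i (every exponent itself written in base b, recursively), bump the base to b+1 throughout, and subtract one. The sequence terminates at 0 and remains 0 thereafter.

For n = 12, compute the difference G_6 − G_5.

128452957

(0) 12|_2 = 2^(2 + 1) + 2^2 ↦ 3^(3 + 1) + 3^3|_3 = 108 ⇒ 107
(1) 107|_3 = 3^(3 + 1) + 2·3^2 + 2·3 + 2 ↦ 4^(4 + 1) + 2·4^2 + 2·4 + 2|_4 = 1066 ⇒ 1065
(2) 1065|_4 = 4^(4 + 1) + 2·4^2 + 2·4 + 1 ↦ 5^(5 + 1) + 2·5^2 + 2·5 + 1|_5 = 15686 ⇒ 15685
(3) 15685|_5 = 5^(5 + 1) + 2·5^2 + 2·5 ↦ 6^(6 + 1) + 2·6^2 + 2·6|_6 = 280020 ⇒ 280019
(4) 280019|_6 = 6^(6 + 1) + 2·6^2 + 6 + 5 ↦ 7^(7 + 1) + 2·7^2 + 7 + 5|_7 = 5764911 ⇒ 5764910
(5) 5764910|_7 = 7^(7 + 1) + 2·7^2 + 7 + 4 ↦ 8^(8 + 1) + 2·8^2 + 8 + 4|_8 = 134217868 ⇒ 134217867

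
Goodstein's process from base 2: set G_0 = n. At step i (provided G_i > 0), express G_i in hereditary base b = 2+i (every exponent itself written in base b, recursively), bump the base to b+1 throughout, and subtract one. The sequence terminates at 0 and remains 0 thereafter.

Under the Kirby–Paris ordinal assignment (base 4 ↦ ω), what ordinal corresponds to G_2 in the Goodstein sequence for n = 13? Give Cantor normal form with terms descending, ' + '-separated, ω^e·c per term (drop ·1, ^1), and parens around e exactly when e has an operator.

(0) 13|_2 = 2^(2 + 1) + 2^2 + 1 ↦ 3^(3 + 1) + 3^3 + 1|_3 = 109 ⇒ 108
(1) 108|_3 = 3^(3 + 1) + 3^3 ↦ 4^(4 + 1) + 4^4|_4 = 1280 ⇒ 1279
(2) 1279|_4 = 4^(4 + 1) + 3·4^3 + 3·4^2 + 3·4 + 3 ↦ 5^(5 + 1) + 3·5^3 + 3·5^2 + 3·5 + 3|_5 = 16093 ⇒ 16092

ω^(ω + 1) + ω^3·3 + ω^2·3 + ω·3 + 3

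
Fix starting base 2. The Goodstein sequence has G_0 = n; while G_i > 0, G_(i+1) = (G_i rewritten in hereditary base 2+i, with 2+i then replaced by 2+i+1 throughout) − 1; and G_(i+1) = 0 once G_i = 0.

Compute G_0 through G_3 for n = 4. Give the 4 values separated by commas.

4, 26, 41, 60

i=0: 4 = 2^2 (b=2); 2→3: 3^3 = 27; 27−1 = 26
i=1: 26 = 2·3^2 + 2·3 + 2 (b=3); 3→4: 2·4^2 + 2·4 + 2 = 42; 42−1 = 41
i=2: 41 = 2·4^2 + 2·4 + 1 (b=4); 4→5: 2·5^2 + 2·5 + 1 = 61; 61−1 = 60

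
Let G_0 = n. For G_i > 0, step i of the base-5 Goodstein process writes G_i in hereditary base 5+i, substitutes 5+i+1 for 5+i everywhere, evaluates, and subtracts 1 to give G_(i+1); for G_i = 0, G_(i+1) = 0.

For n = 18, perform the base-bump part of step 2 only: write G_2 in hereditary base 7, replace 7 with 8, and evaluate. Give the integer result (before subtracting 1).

25

base 5: 18 = 3·5 + 3; at 6: 3·6 + 3 = 21; next = 20
base 6: 20 = 3·6 + 2; at 7: 3·7 + 2 = 23; next = 22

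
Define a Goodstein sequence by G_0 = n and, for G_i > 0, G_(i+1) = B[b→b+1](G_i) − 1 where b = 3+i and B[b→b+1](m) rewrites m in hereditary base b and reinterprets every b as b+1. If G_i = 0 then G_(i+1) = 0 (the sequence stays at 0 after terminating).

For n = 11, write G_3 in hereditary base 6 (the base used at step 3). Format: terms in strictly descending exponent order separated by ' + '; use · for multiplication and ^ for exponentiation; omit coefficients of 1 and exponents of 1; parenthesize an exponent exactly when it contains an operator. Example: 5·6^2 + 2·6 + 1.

G_0=11  [base 3] 3^2 + 2  →[3↦4]→  4^2 + 2 = 18  −1 ⇒ G_1=17
G_1=17  [base 4] 4^2 + 1  →[4↦5]→  5^2 + 1 = 26  −1 ⇒ G_2=25
G_2=25  [base 5] 5^2  →[5↦6]→  6^2 = 36  −1 ⇒ G_3=35

5·6 + 5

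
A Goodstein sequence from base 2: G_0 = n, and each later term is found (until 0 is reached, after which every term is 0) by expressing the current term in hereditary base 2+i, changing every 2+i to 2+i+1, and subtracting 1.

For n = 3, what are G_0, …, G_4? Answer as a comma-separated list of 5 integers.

3, 3, 3, 2, 1

[0] 3 ≡ 2 + 1 (base 2). Lift 3: 4. −1: 3.
[1] 3 ≡ 3 (base 3). Lift 4: 4. −1: 3.
[2] 3 ≡ 3 (base 4). Lift 5: 3. −1: 2.
[3] 2 ≡ 2 (base 5). Lift 6: 2. −1: 1.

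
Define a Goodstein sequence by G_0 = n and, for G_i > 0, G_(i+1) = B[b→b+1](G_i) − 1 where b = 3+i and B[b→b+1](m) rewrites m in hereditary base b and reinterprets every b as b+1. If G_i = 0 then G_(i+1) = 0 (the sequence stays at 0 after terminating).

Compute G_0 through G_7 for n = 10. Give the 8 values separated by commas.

[0] 10 ≡ 3^2 + 1 (base 3). Lift 4: 17. −1: 16.
[1] 16 ≡ 4^2 (base 4). Lift 5: 25. −1: 24.
[2] 24 ≡ 4·5 + 4 (base 5). Lift 6: 28. −1: 27.
[3] 27 ≡ 4·6 + 3 (base 6). Lift 7: 31. −1: 30.
[4] 30 ≡ 4·7 + 2 (base 7). Lift 8: 34. −1: 33.
[5] 33 ≡ 4·8 + 1 (base 8). Lift 9: 37. −1: 36.
[6] 36 ≡ 4·9 (base 9). Lift 10: 40. −1: 39.

10, 16, 24, 27, 30, 33, 36, 39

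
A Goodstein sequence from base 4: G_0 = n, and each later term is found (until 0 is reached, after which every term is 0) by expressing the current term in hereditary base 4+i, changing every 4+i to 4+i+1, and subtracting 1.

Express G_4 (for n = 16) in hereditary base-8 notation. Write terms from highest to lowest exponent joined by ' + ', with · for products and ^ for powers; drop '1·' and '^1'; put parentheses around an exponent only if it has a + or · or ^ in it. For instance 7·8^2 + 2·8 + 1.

step 0: 16 = 4^2; sub 5 for 4: 5^2; = 25; G_1 = 25−1 = 24
step 1: 24 = 4·5 + 4; sub 6 for 5: 4·6 + 4; = 28; G_2 = 28−1 = 27
step 2: 27 = 4·6 + 3; sub 7 for 6: 4·7 + 3; = 31; G_3 = 31−1 = 30
step 3: 30 = 4·7 + 2; sub 8 for 7: 4·8 + 2; = 34; G_4 = 34−1 = 33
step 4: 33 = 4·8 + 1; sub 9 for 8: 4·9 + 1; = 37; G_5 = 37−1 = 36

4·8 + 1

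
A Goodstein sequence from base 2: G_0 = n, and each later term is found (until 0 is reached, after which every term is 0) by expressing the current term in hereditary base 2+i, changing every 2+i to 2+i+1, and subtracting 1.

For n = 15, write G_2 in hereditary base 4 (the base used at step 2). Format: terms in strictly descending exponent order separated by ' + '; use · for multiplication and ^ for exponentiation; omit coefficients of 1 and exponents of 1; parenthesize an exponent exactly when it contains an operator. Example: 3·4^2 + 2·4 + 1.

4^(4 + 1) + 4^4 + 3

i=0: 15 = 2^(2 + 1) + 2^2 + 2 + 1 (b=2); 2→3: 3^(3 + 1) + 3^3 + 3 + 1 = 112; 112−1 = 111
i=1: 111 = 3^(3 + 1) + 3^3 + 3 (b=3); 3→4: 4^(4 + 1) + 4^4 + 4 = 1284; 1284−1 = 1283
i=2: 1283 = 4^(4 + 1) + 4^4 + 3 (b=4); 4→5: 5^(5 + 1) + 5^5 + 3 = 18753; 18753−1 = 18752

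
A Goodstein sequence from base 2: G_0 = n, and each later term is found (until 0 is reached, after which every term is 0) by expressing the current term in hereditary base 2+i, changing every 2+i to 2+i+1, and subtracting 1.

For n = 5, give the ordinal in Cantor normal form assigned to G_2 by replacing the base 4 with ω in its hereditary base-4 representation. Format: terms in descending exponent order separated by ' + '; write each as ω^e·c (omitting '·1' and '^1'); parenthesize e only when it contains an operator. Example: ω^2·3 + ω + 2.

step 0: 5 = 2^2 + 1; sub 3 for 2: 3^3 + 1; = 28; G_1 = 28−1 = 27
step 1: 27 = 3^3; sub 4 for 3: 4^4; = 256; G_2 = 256−1 = 255

ω^3·3 + ω^2·3 + ω·3 + 3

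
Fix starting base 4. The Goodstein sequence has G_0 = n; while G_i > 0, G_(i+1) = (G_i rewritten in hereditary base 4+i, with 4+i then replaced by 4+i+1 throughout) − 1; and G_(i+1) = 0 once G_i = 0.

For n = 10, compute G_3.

13

[0] 10 ≡ 2·4 + 2 (base 4). Lift 5: 12. −1: 11.
[1] 11 ≡ 2·5 + 1 (base 5). Lift 6: 13. −1: 12.
[2] 12 ≡ 2·6 (base 6). Lift 7: 14. −1: 13.
[3] 13 ≡ 7 + 6 (base 7). Lift 8: 14. −1: 13.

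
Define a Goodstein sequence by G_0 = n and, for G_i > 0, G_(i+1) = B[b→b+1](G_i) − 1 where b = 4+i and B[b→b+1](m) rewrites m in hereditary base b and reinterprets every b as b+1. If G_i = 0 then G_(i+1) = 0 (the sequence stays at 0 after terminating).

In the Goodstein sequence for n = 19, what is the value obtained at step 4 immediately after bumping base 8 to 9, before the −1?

step 0: 19 = 4^2 + 3; sub 5 for 4: 5^2 + 3; = 28; G_1 = 28−1 = 27
step 1: 27 = 5^2 + 2; sub 6 for 5: 6^2 + 2; = 38; G_2 = 38−1 = 37
step 2: 37 = 6^2 + 1; sub 7 for 6: 7^2 + 1; = 50; G_3 = 50−1 = 49
step 3: 49 = 7^2; sub 8 for 7: 8^2; = 64; G_4 = 64−1 = 63
step 4: 63 = 7·8 + 7; sub 9 for 8: 7·9 + 7; = 70; G_5 = 70−1 = 69

70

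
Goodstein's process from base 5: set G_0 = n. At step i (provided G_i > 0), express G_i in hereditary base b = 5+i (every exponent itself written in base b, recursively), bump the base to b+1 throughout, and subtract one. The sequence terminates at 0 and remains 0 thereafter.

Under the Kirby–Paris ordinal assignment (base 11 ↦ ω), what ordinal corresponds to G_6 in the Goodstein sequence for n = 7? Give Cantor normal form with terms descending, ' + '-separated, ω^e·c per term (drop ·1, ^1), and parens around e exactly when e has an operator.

step 0: 7 = 5 + 2; sub 6 for 5: 6 + 2; = 8; G_1 = 8−1 = 7
step 1: 7 = 6 + 1; sub 7 for 6: 7 + 1; = 8; G_2 = 8−1 = 7
step 2: 7 = 7; sub 8 for 7: 8; = 8; G_3 = 8−1 = 7
step 3: 7 = 7; sub 9 for 8: 7; = 7; G_4 = 7−1 = 6
step 4: 6 = 6; sub 10 for 9: 6; = 6; G_5 = 6−1 = 5
step 5: 5 = 5; sub 11 for 10: 5; = 5; G_6 = 5−1 = 4

4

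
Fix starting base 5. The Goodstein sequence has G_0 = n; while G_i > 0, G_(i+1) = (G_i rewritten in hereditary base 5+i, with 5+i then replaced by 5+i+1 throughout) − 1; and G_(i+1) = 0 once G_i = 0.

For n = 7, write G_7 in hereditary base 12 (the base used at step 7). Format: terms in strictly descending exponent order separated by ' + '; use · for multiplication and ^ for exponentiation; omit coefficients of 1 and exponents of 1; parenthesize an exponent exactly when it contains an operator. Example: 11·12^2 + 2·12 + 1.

3

G_0 = 7. HB_5(7) = 5 + 2. Bump = 8. G_1 = 7.
G_1 = 7. HB_6(7) = 6 + 1. Bump = 8. G_2 = 7.
G_2 = 7. HB_7(7) = 7. Bump = 8. G_3 = 7.
G_3 = 7. HB_8(7) = 7. Bump = 7. G_4 = 6.
G_4 = 6. HB_9(6) = 6. Bump = 6. G_5 = 5.
G_5 = 5. HB_10(5) = 5. Bump = 5. G_6 = 4.
G_6 = 4. HB_11(4) = 4. Bump = 4. G_7 = 3.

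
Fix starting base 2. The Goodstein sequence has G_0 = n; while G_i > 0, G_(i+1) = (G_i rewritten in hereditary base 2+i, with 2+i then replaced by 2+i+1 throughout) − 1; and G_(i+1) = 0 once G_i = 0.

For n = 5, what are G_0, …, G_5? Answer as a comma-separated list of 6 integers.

step 0: 5 = 2^2 + 1; sub 3 for 2: 3^3 + 1; = 28; G_1 = 28−1 = 27
step 1: 27 = 3^3; sub 4 for 3: 4^4; = 256; G_2 = 256−1 = 255
step 2: 255 = 3·4^3 + 3·4^2 + 3·4 + 3; sub 5 for 4: 3·5^3 + 3·5^2 + 3·5 + 3; = 468; G_3 = 468−1 = 467
step 3: 467 = 3·5^3 + 3·5^2 + 3·5 + 2; sub 6 for 5: 3·6^3 + 3·6^2 + 3·6 + 2; = 776; G_4 = 776−1 = 775
step 4: 775 = 3·6^3 + 3·6^2 + 3·6 + 1; sub 7 for 6: 3·7^3 + 3·7^2 + 3·7 + 1; = 1198; G_5 = 1198−1 = 1197

5, 27, 255, 467, 775, 1197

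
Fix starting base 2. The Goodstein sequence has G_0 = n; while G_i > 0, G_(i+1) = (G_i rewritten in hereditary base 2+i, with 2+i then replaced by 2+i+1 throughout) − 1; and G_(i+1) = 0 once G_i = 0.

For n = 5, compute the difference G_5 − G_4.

422

(0) 5|_2 = 2^2 + 1 ↦ 3^3 + 1|_3 = 28 ⇒ 27
(1) 27|_3 = 3^3 ↦ 4^4|_4 = 256 ⇒ 255
(2) 255|_4 = 3·4^3 + 3·4^2 + 3·4 + 3 ↦ 3·5^3 + 3·5^2 + 3·5 + 3|_5 = 468 ⇒ 467
(3) 467|_5 = 3·5^3 + 3·5^2 + 3·5 + 2 ↦ 3·6^3 + 3·6^2 + 3·6 + 2|_6 = 776 ⇒ 775
(4) 775|_6 = 3·6^3 + 3·6^2 + 3·6 + 1 ↦ 3·7^3 + 3·7^2 + 3·7 + 1|_7 = 1198 ⇒ 1197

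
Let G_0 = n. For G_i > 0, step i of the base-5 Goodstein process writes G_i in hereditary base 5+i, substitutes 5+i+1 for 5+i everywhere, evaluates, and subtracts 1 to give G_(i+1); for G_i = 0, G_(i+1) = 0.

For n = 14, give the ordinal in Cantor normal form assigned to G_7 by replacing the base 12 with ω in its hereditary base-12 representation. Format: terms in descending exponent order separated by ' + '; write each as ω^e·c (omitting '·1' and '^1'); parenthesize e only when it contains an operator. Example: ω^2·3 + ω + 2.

ω + 7

base 5: 14 = 2·5 + 4; at 6: 2·6 + 4 = 16; next = 15
base 6: 15 = 2·6 + 3; at 7: 2·7 + 3 = 17; next = 16
base 7: 16 = 2·7 + 2; at 8: 2·8 + 2 = 18; next = 17
base 8: 17 = 2·8 + 1; at 9: 2·9 + 1 = 19; next = 18
base 9: 18 = 2·9; at 10: 2·10 = 20; next = 19
base 10: 19 = 10 + 9; at 11: 11 + 9 = 20; next = 19
base 11: 19 = 11 + 8; at 12: 12 + 8 = 20; next = 19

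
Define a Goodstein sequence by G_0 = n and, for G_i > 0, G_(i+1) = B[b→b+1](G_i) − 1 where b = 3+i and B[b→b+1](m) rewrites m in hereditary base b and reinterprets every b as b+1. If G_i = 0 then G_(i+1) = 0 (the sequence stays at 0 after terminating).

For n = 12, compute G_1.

19

G_0=12  [base 3] 3^2 + 3  →[3↦4]→  4^2 + 4 = 20  −1 ⇒ G_1=19
G_1=19  [base 4] 4^2 + 3  →[4↦5]→  5^2 + 3 = 28  −1 ⇒ G_2=27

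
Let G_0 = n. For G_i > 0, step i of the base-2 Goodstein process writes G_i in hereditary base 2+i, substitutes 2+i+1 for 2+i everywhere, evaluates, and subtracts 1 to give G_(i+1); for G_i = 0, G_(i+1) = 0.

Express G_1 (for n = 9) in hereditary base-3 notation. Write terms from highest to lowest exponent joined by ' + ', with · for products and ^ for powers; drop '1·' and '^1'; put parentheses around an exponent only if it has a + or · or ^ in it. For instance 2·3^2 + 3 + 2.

3^(3 + 1)

G_0 = 9. HB_2(9) = 2^(2 + 1) + 1. Bump = 82. G_1 = 81.
G_1 = 81. HB_3(81) = 3^(3 + 1). Bump = 1024. G_2 = 1023.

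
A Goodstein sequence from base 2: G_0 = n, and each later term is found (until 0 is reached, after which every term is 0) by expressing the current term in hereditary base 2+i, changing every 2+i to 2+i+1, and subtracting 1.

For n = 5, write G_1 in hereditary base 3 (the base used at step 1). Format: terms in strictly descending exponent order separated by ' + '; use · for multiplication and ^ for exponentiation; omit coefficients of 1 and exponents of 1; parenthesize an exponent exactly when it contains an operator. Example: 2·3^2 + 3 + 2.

step 0: 5 = 2^2 + 1; sub 3 for 2: 3^3 + 1; = 28; G_1 = 28−1 = 27
step 1: 27 = 3^3; sub 4 for 3: 4^4; = 256; G_2 = 256−1 = 255

3^3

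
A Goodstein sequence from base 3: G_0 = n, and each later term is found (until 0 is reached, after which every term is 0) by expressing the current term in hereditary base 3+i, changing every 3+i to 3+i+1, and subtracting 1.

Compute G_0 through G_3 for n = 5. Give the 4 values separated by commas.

base 3: 5 = 3 + 2; at 4: 4 + 2 = 6; next = 5
base 4: 5 = 4 + 1; at 5: 5 + 1 = 6; next = 5
base 5: 5 = 5; at 6: 6 = 6; next = 5

5, 5, 5, 5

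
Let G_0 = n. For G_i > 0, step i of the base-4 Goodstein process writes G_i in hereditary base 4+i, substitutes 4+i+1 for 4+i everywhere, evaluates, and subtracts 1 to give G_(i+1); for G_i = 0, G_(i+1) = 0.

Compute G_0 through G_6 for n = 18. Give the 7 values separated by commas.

G_0 = 18. HB_4(18) = 4^2 + 2. Bump = 27. G_1 = 26.
G_1 = 26. HB_5(26) = 5^2 + 1. Bump = 37. G_2 = 36.
G_2 = 36. HB_6(36) = 6^2. Bump = 49. G_3 = 48.
G_3 = 48. HB_7(48) = 6·7 + 6. Bump = 54. G_4 = 53.
G_4 = 53. HB_8(53) = 6·8 + 5. Bump = 59. G_5 = 58.
G_5 = 58. HB_9(58) = 6·9 + 4. Bump = 64. G_6 = 63.

18, 26, 36, 48, 53, 58, 63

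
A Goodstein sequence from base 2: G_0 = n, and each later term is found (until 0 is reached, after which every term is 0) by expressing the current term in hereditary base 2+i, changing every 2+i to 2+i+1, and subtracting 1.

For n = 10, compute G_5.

10 —HB2→ 2^(2 + 1) + 2 —bump→ 3^(3 + 1) + 3 = 84 —(−1)→ 83
83 —HB3→ 3^(3 + 1) + 2 —bump→ 4^(4 + 1) + 2 = 1026 —(−1)→ 1025
1025 —HB4→ 4^(4 + 1) + 1 —bump→ 5^(5 + 1) + 1 = 15626 —(−1)→ 15625
15625 —HB5→ 5^(5 + 1) —bump→ 6^(6 + 1) = 279936 —(−1)→ 279935
279935 —HB6→ 5·6^6 + 5·6^5 + 5·6^4 + 5·6^3 + 5·6^2 + 5·6 + 5 —bump→ 5·7^7 + 5·7^5 + 5·7^4 + 5·7^3 + 5·7^2 + 5·7 + 5 = 4215755 —(−1)→ 4215754
4215754 —HB7→ 5·7^7 + 5·7^5 + 5·7^4 + 5·7^3 + 5·7^2 + 5·7 + 4 —bump→ 5·8^8 + 5·8^5 + 5·8^4 + 5·8^3 + 5·8^2 + 5·8 + 4 = 84073324 —(−1)→ 84073323

4215754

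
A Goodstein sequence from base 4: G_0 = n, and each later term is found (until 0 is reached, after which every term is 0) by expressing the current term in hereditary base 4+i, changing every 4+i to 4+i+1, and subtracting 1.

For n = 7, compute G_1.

G_0=7  [base 4] 4 + 3  →[4↦5]→  5 + 3 = 8  −1 ⇒ G_1=7
G_1=7  [base 5] 5 + 2  →[5↦6]→  6 + 2 = 8  −1 ⇒ G_2=7

7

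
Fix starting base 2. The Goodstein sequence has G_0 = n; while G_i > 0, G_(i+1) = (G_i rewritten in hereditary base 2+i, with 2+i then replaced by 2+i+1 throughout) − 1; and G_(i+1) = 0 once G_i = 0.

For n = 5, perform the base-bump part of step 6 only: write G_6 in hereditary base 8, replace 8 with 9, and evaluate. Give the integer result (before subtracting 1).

i=0: 5 = 2^2 + 1 (b=2); 2→3: 3^3 + 1 = 28; 28−1 = 27
i=1: 27 = 3^3 (b=3); 3→4: 4^4 = 256; 256−1 = 255
i=2: 255 = 3·4^3 + 3·4^2 + 3·4 + 3 (b=4); 4→5: 3·5^3 + 3·5^2 + 3·5 + 3 = 468; 468−1 = 467
i=3: 467 = 3·5^3 + 3·5^2 + 3·5 + 2 (b=5); 5→6: 3·6^3 + 3·6^2 + 3·6 + 2 = 776; 776−1 = 775
i=4: 775 = 3·6^3 + 3·6^2 + 3·6 + 1 (b=6); 6→7: 3·7^3 + 3·7^2 + 3·7 + 1 = 1198; 1198−1 = 1197
i=5: 1197 = 3·7^3 + 3·7^2 + 3·7 (b=7); 7→8: 3·8^3 + 3·8^2 + 3·8 = 1752; 1752−1 = 1751
i=6: 1751 = 3·8^3 + 3·8^2 + 2·8 + 7 (b=8); 8→9: 3·9^3 + 3·9^2 + 2·9 + 7 = 2455; 2455−1 = 2454

2455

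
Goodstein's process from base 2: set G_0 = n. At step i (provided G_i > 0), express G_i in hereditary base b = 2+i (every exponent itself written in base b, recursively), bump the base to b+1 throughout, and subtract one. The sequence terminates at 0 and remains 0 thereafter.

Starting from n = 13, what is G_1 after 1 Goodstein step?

108

[0] 13 ≡ 2^(2 + 1) + 2^2 + 1 (base 2). Lift 3: 109. −1: 108.
[1] 108 ≡ 3^(3 + 1) + 3^3 (base 3). Lift 4: 1280. −1: 1279.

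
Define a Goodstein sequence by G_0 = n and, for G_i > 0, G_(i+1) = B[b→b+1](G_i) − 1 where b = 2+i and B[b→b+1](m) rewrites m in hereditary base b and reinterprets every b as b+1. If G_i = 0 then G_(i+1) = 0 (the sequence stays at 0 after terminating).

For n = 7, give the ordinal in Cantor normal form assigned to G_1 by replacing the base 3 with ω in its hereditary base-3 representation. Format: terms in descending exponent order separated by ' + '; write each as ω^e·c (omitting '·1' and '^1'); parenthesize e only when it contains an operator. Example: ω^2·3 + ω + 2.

G_0 = 7. HB_2(7) = 2^2 + 2 + 1. Bump = 31. G_1 = 30.
G_1 = 30. HB_3(30) = 3^3 + 3. Bump = 260. G_2 = 259.

ω^ω + ω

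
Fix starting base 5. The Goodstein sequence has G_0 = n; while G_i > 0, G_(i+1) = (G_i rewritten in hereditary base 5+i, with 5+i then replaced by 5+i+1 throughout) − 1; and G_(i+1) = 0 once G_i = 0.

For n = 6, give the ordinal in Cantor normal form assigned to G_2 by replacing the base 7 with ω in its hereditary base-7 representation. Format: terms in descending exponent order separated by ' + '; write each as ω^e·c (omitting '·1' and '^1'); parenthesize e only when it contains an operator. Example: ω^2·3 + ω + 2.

i=0: 6 = 5 + 1 (b=5); 5→6: 6 + 1 = 7; 7−1 = 6
i=1: 6 = 6 (b=6); 6→7: 7 = 7; 7−1 = 6
i=2: 6 = 6 (b=7); 7→8: 6 = 6; 6−1 = 5

6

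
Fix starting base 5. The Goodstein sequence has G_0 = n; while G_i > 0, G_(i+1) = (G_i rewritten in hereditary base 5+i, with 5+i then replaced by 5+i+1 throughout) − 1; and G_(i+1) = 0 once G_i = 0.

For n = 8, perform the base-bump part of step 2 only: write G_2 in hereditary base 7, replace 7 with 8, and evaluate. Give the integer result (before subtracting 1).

9

[0] 8 ≡ 5 + 3 (base 5). Lift 6: 9. −1: 8.
[1] 8 ≡ 6 + 2 (base 6). Lift 7: 9. −1: 8.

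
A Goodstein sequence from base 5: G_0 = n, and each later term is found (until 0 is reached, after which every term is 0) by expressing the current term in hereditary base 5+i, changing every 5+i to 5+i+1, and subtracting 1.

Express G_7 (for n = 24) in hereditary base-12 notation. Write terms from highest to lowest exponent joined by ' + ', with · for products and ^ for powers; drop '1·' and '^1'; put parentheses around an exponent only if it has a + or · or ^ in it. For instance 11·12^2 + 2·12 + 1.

3·12 + 7

G_0=24  [base 5] 4·5 + 4  →[5↦6]→  4·6 + 4 = 28  −1 ⇒ G_1=27
G_1=27  [base 6] 4·6 + 3  →[6↦7]→  4·7 + 3 = 31  −1 ⇒ G_2=30
G_2=30  [base 7] 4·7 + 2  →[7↦8]→  4·8 + 2 = 34  −1 ⇒ G_3=33
G_3=33  [base 8] 4·8 + 1  →[8↦9]→  4·9 + 1 = 37  −1 ⇒ G_4=36
G_4=36  [base 9] 4·9  →[9↦10]→  4·10 = 40  −1 ⇒ G_5=39
G_5=39  [base 10] 3·10 + 9  →[10↦11]→  3·11 + 9 = 42  −1 ⇒ G_6=41
G_6=41  [base 11] 3·11 + 8  →[11↦12]→  3·12 + 8 = 44  −1 ⇒ G_7=43
G_7=43  [base 12] 3·12 + 7  →[12↦13]→  3·13 + 7 = 46  −1 ⇒ G_8=45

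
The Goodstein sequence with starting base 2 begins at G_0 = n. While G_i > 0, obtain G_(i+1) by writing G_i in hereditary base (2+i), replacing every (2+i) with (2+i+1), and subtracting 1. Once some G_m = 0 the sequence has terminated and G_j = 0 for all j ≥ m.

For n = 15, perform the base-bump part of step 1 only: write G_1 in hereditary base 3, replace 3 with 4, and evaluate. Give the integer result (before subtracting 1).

base 2: 15 = 2^(2 + 1) + 2^2 + 2 + 1; at 3: 3^(3 + 1) + 3^3 + 3 + 1 = 112; next = 111
base 3: 111 = 3^(3 + 1) + 3^3 + 3; at 4: 4^(4 + 1) + 4^4 + 4 = 1284; next = 1283

1284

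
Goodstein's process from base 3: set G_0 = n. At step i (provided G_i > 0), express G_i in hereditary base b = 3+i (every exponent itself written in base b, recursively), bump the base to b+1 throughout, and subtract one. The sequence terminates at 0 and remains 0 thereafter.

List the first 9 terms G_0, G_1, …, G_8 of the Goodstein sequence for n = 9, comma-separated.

9, 15, 17, 19, 21, 23, 24, 25, 26

G_0=9  [base 3] 3^2  →[3↦4]→  4^2 = 16  −1 ⇒ G_1=15
G_1=15  [base 4] 3·4 + 3  →[4↦5]→  3·5 + 3 = 18  −1 ⇒ G_2=17
G_2=17  [base 5] 3·5 + 2  →[5↦6]→  3·6 + 2 = 20  −1 ⇒ G_3=19
G_3=19  [base 6] 3·6 + 1  →[6↦7]→  3·7 + 1 = 22  −1 ⇒ G_4=21
G_4=21  [base 7] 3·7  →[7↦8]→  3·8 = 24  −1 ⇒ G_5=23
G_5=23  [base 8] 2·8 + 7  →[8↦9]→  2·9 + 7 = 25  −1 ⇒ G_6=24
G_6=24  [base 9] 2·9 + 6  →[9↦10]→  2·10 + 6 = 26  −1 ⇒ G_7=25
G_7=25  [base 10] 2·10 + 5  →[10↦11]→  2·11 + 5 = 27  −1 ⇒ G_8=26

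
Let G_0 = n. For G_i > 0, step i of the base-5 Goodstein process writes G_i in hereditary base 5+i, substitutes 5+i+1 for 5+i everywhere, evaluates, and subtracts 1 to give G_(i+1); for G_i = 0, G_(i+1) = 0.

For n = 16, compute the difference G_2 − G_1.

base 5: 16 = 3·5 + 1; at 6: 3·6 + 1 = 19; next = 18
base 6: 18 = 3·6; at 7: 3·7 = 21; next = 20

2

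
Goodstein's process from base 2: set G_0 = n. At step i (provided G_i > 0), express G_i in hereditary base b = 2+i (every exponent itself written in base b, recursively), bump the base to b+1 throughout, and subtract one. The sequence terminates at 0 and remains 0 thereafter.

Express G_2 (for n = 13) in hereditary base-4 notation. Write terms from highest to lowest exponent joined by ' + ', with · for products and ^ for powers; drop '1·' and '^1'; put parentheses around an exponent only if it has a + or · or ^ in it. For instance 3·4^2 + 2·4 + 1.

4^(4 + 1) + 3·4^3 + 3·4^2 + 3·4 + 3

i=0: 13 = 2^(2 + 1) + 2^2 + 1 (b=2); 2→3: 3^(3 + 1) + 3^3 + 1 = 109; 109−1 = 108
i=1: 108 = 3^(3 + 1) + 3^3 (b=3); 3→4: 4^(4 + 1) + 4^4 = 1280; 1280−1 = 1279
i=2: 1279 = 4^(4 + 1) + 3·4^3 + 3·4^2 + 3·4 + 3 (b=4); 4→5: 5^(5 + 1) + 3·5^3 + 3·5^2 + 3·5 + 3 = 16093; 16093−1 = 16092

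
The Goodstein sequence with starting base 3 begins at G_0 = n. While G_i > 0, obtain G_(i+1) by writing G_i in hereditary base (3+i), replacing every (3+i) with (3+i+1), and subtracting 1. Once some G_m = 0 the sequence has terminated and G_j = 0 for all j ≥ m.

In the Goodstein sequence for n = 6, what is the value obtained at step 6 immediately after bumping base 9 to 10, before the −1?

[0] 6 ≡ 2·3 (base 3). Lift 4: 8. −1: 7.
[1] 7 ≡ 4 + 3 (base 4). Lift 5: 8. −1: 7.
[2] 7 ≡ 5 + 2 (base 5). Lift 6: 8. −1: 7.
[3] 7 ≡ 6 + 1 (base 6). Lift 7: 8. −1: 7.
[4] 7 ≡ 7 (base 7). Lift 8: 8. −1: 7.
[5] 7 ≡ 7 (base 8). Lift 9: 7. −1: 6.

6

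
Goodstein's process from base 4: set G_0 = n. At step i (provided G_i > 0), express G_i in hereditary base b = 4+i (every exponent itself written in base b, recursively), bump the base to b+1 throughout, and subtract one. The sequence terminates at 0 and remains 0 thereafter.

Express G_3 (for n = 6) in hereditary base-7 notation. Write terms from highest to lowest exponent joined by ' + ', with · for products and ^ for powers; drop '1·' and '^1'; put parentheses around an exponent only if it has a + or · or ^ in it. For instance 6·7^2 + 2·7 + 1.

6

i=0: 6 = 4 + 2 (b=4); 4→5: 5 + 2 = 7; 7−1 = 6
i=1: 6 = 5 + 1 (b=5); 5→6: 6 + 1 = 7; 7−1 = 6
i=2: 6 = 6 (b=6); 6→7: 7 = 7; 7−1 = 6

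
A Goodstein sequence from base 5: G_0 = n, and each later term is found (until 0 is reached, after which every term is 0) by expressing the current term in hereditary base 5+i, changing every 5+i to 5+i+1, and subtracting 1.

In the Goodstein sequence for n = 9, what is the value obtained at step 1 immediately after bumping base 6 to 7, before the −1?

10

[0] 9 ≡ 5 + 4 (base 5). Lift 6: 10. −1: 9.
[1] 9 ≡ 6 + 3 (base 6). Lift 7: 10. −1: 9.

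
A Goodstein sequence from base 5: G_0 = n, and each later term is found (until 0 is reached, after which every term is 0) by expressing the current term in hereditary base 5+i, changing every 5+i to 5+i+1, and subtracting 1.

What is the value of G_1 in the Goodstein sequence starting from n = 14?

[0] 14 ≡ 2·5 + 4 (base 5). Lift 6: 16. −1: 15.
[1] 15 ≡ 2·6 + 3 (base 6). Lift 7: 17. −1: 16.

15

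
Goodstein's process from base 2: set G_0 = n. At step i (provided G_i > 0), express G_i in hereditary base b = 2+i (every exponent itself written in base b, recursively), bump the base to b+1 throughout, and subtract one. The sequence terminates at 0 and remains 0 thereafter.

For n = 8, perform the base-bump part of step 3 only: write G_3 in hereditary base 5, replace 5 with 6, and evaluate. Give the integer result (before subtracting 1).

G_0 = 8. HB_2(8) = 2^(2 + 1). Bump = 81. G_1 = 80.
G_1 = 80. HB_3(80) = 2·3^3 + 2·3^2 + 2·3 + 2. Bump = 554. G_2 = 553.
G_2 = 553. HB_4(553) = 2·4^4 + 2·4^2 + 2·4 + 1. Bump = 6311. G_3 = 6310.
G_3 = 6310. HB_5(6310) = 2·5^5 + 2·5^2 + 2·5. Bump = 93396. G_4 = 93395.

93396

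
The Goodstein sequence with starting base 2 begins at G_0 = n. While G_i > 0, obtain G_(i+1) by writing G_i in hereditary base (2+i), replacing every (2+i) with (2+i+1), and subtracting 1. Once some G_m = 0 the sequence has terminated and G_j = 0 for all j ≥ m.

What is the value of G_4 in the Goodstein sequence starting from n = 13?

step 0: 13 = 2^(2 + 1) + 2^2 + 1; sub 3 for 2: 3^(3 + 1) + 3^3 + 1; = 109; G_1 = 109−1 = 108
step 1: 108 = 3^(3 + 1) + 3^3; sub 4 for 3: 4^(4 + 1) + 4^4; = 1280; G_2 = 1280−1 = 1279
step 2: 1279 = 4^(4 + 1) + 3·4^3 + 3·4^2 + 3·4 + 3; sub 5 for 4: 5^(5 + 1) + 3·5^3 + 3·5^2 + 3·5 + 3; = 16093; G_3 = 16093−1 = 16092
step 3: 16092 = 5^(5 + 1) + 3·5^3 + 3·5^2 + 3·5 + 2; sub 6 for 5: 6^(6 + 1) + 3·6^3 + 3·6^2 + 3·6 + 2; = 280712; G_4 = 280712−1 = 280711
step 4: 280711 = 6^(6 + 1) + 3·6^3 + 3·6^2 + 3·6 + 1; sub 7 for 6: 7^(7 + 1) + 3·7^3 + 3·7^2 + 3·7 + 1; = 5765999; G_5 = 5765999−1 = 5765998

280711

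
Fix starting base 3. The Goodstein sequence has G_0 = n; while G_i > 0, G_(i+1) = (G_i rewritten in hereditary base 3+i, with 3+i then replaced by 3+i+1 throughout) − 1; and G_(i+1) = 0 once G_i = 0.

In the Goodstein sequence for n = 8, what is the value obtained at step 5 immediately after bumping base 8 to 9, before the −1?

base 3: 8 = 2·3 + 2; at 4: 2·4 + 2 = 10; next = 9
base 4: 9 = 2·4 + 1; at 5: 2·5 + 1 = 11; next = 10
base 5: 10 = 2·5; at 6: 2·6 = 12; next = 11
base 6: 11 = 6 + 5; at 7: 7 + 5 = 12; next = 11
base 7: 11 = 7 + 4; at 8: 8 + 4 = 12; next = 11
base 8: 11 = 8 + 3; at 9: 9 + 3 = 12; next = 11

12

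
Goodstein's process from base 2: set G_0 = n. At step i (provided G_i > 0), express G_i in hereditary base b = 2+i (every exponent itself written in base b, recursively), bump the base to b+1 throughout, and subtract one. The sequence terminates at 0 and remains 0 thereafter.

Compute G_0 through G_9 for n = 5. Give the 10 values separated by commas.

5, 27, 255, 467, 775, 1197, 1751, 2454, 3325, 4382

5 —HB2→ 2^2 + 1 —bump→ 3^3 + 1 = 28 —(−1)→ 27
27 —HB3→ 3^3 —bump→ 4^4 = 256 —(−1)→ 255
255 —HB4→ 3·4^3 + 3·4^2 + 3·4 + 3 —bump→ 3·5^3 + 3·5^2 + 3·5 + 3 = 468 —(−1)→ 467
467 —HB5→ 3·5^3 + 3·5^2 + 3·5 + 2 —bump→ 3·6^3 + 3·6^2 + 3·6 + 2 = 776 —(−1)→ 775
775 —HB6→ 3·6^3 + 3·6^2 + 3·6 + 1 —bump→ 3·7^3 + 3·7^2 + 3·7 + 1 = 1198 —(−1)→ 1197
1197 —HB7→ 3·7^3 + 3·7^2 + 3·7 —bump→ 3·8^3 + 3·8^2 + 3·8 = 1752 —(−1)→ 1751
1751 —HB8→ 3·8^3 + 3·8^2 + 2·8 + 7 —bump→ 3·9^3 + 3·9^2 + 2·9 + 7 = 2455 —(−1)→ 2454
2454 —HB9→ 3·9^3 + 3·9^2 + 2·9 + 6 —bump→ 3·10^3 + 3·10^2 + 2·10 + 6 = 3326 —(−1)→ 3325
3325 —HB10→ 3·10^3 + 3·10^2 + 2·10 + 5 —bump→ 3·11^3 + 3·11^2 + 2·11 + 5 = 4383 —(−1)→ 4382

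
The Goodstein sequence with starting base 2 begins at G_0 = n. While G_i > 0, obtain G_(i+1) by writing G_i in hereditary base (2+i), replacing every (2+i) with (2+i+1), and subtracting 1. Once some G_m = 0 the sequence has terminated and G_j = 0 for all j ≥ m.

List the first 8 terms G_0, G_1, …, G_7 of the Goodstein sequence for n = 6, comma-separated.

6, 29, 257, 3125, 46655, 98039, 187243, 332147

(0) 6|_2 = 2^2 + 2 ↦ 3^3 + 3|_3 = 30 ⇒ 29
(1) 29|_3 = 3^3 + 2 ↦ 4^4 + 2|_4 = 258 ⇒ 257
(2) 257|_4 = 4^4 + 1 ↦ 5^5 + 1|_5 = 3126 ⇒ 3125
(3) 3125|_5 = 5^5 ↦ 6^6|_6 = 46656 ⇒ 46655
(4) 46655|_6 = 5·6^5 + 5·6^4 + 5·6^3 + 5·6^2 + 5·6 + 5 ↦ 5·7^5 + 5·7^4 + 5·7^3 + 5·7^2 + 5·7 + 5|_7 = 98040 ⇒ 98039
(5) 98039|_7 = 5·7^5 + 5·7^4 + 5·7^3 + 5·7^2 + 5·7 + 4 ↦ 5·8^5 + 5·8^4 + 5·8^3 + 5·8^2 + 5·8 + 4|_8 = 187244 ⇒ 187243
(6) 187243|_8 = 5·8^5 + 5·8^4 + 5·8^3 + 5·8^2 + 5·8 + 3 ↦ 5·9^5 + 5·9^4 + 5·9^3 + 5·9^2 + 5·9 + 3|_9 = 332148 ⇒ 332147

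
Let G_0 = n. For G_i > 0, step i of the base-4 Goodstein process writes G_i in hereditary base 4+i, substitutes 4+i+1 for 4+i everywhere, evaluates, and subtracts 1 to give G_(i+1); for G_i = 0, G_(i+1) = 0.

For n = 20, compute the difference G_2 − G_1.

base 4: 20 = 4^2 + 4; at 5: 5^2 + 5 = 30; next = 29
base 5: 29 = 5^2 + 4; at 6: 6^2 + 4 = 40; next = 39

10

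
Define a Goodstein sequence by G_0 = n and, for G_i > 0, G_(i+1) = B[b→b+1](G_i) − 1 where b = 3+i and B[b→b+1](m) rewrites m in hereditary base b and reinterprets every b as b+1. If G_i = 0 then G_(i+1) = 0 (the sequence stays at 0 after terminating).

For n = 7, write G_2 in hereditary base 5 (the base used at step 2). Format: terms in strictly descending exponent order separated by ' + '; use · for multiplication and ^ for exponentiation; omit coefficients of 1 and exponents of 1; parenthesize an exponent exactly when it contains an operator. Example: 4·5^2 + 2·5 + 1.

5 + 4

i=0: 7 = 2·3 + 1 (b=3); 3→4: 2·4 + 1 = 9; 9−1 = 8
i=1: 8 = 2·4 (b=4); 4→5: 2·5 = 10; 10−1 = 9
i=2: 9 = 5 + 4 (b=5); 5→6: 6 + 4 = 10; 10−1 = 9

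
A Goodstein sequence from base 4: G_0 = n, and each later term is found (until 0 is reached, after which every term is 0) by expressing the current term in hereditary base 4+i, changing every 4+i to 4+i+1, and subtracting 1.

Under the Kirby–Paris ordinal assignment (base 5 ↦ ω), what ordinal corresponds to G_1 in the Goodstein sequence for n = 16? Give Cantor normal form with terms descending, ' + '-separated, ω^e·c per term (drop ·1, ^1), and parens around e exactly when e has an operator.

ω·4 + 4

16 —HB4→ 4^2 —bump→ 5^2 = 25 —(−1)→ 24
24 —HB5→ 4·5 + 4 —bump→ 4·6 + 4 = 28 —(−1)→ 27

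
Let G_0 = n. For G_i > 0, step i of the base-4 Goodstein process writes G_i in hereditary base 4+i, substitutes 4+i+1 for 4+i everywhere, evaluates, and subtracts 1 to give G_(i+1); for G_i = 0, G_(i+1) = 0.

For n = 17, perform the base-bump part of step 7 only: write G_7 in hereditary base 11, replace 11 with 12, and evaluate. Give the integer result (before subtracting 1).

i=0: 17 = 4^2 + 1 (b=4); 4→5: 5^2 + 1 = 26; 26−1 = 25
i=1: 25 = 5^2 (b=5); 5→6: 6^2 = 36; 36−1 = 35
i=2: 35 = 5·6 + 5 (b=6); 6→7: 5·7 + 5 = 40; 40−1 = 39
i=3: 39 = 5·7 + 4 (b=7); 7→8: 5·8 + 4 = 44; 44−1 = 43
i=4: 43 = 5·8 + 3 (b=8); 8→9: 5·9 + 3 = 48; 48−1 = 47
i=5: 47 = 5·9 + 2 (b=9); 9→10: 5·10 + 2 = 52; 52−1 = 51
i=6: 51 = 5·10 + 1 (b=10); 10→11: 5·11 + 1 = 56; 56−1 = 55

60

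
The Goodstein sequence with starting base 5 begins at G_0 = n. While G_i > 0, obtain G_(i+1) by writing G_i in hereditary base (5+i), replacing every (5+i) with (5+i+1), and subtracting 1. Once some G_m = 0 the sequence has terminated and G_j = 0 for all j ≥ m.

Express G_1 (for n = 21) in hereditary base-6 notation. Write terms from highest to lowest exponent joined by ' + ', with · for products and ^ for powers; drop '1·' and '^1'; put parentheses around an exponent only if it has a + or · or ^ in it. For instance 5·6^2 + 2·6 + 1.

G_0 = 21. HB_5(21) = 4·5 + 1. Bump = 25. G_1 = 24.
G_1 = 24. HB_6(24) = 4·6. Bump = 28. G_2 = 27.

4·6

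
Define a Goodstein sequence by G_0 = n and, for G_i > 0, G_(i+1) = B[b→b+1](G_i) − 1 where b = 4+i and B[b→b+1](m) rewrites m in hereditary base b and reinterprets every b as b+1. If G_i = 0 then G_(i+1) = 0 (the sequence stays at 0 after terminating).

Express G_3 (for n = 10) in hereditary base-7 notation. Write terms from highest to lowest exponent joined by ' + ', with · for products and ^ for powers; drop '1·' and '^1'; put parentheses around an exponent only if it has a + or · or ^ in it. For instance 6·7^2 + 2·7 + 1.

step 0: 10 = 2·4 + 2; sub 5 for 4: 2·5 + 2; = 12; G_1 = 12−1 = 11
step 1: 11 = 2·5 + 1; sub 6 for 5: 2·6 + 1; = 13; G_2 = 13−1 = 12
step 2: 12 = 2·6; sub 7 for 6: 2·7; = 14; G_3 = 14−1 = 13
step 3: 13 = 7 + 6; sub 8 for 7: 8 + 6; = 14; G_4 = 14−1 = 13

7 + 6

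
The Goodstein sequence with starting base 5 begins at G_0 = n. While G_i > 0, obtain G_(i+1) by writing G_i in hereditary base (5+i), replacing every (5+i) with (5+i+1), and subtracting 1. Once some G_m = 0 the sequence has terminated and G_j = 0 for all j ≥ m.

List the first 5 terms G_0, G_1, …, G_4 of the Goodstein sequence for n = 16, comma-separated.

16, 18, 20, 21, 22

base 5: 16 = 3·5 + 1; at 6: 3·6 + 1 = 19; next = 18
base 6: 18 = 3·6; at 7: 3·7 = 21; next = 20
base 7: 20 = 2·7 + 6; at 8: 2·8 + 6 = 22; next = 21
base 8: 21 = 2·8 + 5; at 9: 2·9 + 5 = 23; next = 22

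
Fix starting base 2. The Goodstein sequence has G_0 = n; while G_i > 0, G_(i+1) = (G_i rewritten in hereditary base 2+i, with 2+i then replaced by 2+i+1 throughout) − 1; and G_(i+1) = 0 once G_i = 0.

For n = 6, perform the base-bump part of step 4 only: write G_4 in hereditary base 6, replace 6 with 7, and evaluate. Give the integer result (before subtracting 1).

(0) 6|_2 = 2^2 + 2 ↦ 3^3 + 3|_3 = 30 ⇒ 29
(1) 29|_3 = 3^3 + 2 ↦ 4^4 + 2|_4 = 258 ⇒ 257
(2) 257|_4 = 4^4 + 1 ↦ 5^5 + 1|_5 = 3126 ⇒ 3125
(3) 3125|_5 = 5^5 ↦ 6^6|_6 = 46656 ⇒ 46655
(4) 46655|_6 = 5·6^5 + 5·6^4 + 5·6^3 + 5·6^2 + 5·6 + 5 ↦ 5·7^5 + 5·7^4 + 5·7^3 + 5·7^2 + 5·7 + 5|_7 = 98040 ⇒ 98039

98040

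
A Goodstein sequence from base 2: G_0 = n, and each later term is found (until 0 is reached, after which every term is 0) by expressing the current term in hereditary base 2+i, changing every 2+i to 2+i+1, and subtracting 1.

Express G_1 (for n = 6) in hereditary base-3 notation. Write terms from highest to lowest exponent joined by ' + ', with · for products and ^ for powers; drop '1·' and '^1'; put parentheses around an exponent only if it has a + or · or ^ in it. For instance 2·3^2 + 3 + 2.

i=0: 6 = 2^2 + 2 (b=2); 2→3: 3^3 + 3 = 30; 30−1 = 29
i=1: 29 = 3^3 + 2 (b=3); 3→4: 4^4 + 2 = 258; 258−1 = 257

3^3 + 2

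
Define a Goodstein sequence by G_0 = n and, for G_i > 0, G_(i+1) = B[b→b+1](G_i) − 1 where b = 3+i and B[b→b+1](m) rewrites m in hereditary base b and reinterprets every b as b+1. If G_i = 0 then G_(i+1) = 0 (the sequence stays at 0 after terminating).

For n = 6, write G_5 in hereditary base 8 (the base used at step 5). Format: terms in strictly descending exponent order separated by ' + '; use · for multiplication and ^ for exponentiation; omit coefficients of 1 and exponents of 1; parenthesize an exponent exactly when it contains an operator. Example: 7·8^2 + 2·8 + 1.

7

base 3: 6 = 2·3; at 4: 2·4 = 8; next = 7
base 4: 7 = 4 + 3; at 5: 5 + 3 = 8; next = 7
base 5: 7 = 5 + 2; at 6: 6 + 2 = 8; next = 7
base 6: 7 = 6 + 1; at 7: 7 + 1 = 8; next = 7
base 7: 7 = 7; at 8: 8 = 8; next = 7
base 8: 7 = 7; at 9: 7 = 7; next = 6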